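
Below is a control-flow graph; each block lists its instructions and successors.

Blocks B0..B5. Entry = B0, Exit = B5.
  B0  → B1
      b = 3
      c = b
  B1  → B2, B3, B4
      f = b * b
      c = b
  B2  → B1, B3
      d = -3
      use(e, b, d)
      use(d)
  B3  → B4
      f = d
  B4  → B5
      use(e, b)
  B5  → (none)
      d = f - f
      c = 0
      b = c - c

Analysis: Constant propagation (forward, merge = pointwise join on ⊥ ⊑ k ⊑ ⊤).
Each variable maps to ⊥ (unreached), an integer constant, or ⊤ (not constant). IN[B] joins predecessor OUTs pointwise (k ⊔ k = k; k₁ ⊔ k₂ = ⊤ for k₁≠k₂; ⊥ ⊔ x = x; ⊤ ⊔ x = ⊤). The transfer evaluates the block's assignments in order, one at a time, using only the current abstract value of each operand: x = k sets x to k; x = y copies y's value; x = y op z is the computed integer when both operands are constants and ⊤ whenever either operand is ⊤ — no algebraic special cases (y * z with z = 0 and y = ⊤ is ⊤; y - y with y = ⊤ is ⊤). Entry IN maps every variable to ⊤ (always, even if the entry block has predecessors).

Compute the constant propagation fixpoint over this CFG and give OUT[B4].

Converged values:
  B0: | IN=(all ⊤) | OUT={b:3, c:3; rest ⊤}
  B1: | IN={b:3, c:3; rest ⊤} | OUT={b:3, c:3, f:9; rest ⊤}
  B2: | IN={b:3, c:3, f:9; rest ⊤} | OUT={b:3, c:3, d:-3, f:9; rest ⊤}
  B3: | IN={b:3, c:3, f:9; rest ⊤} | OUT={b:3, c:3; rest ⊤}
  B4: | IN={b:3, c:3; rest ⊤} | OUT={b:3, c:3; rest ⊤}
  B5: | IN={b:3, c:3; rest ⊤} | OUT={b:0, c:0; rest ⊤}

Merge at B4: IN[B4] = OUT[B1] ⊔ OUT[B3] = {a: ⊤, b: 3, c: 3, d: ⊤, e: ⊤, f: ⊤}
Applying B4's transfer function to that IN value gives OUT[B4] (row B4 above).

Answer: {a: ⊤, b: 3, c: 3, d: ⊤, e: ⊤, f: ⊤}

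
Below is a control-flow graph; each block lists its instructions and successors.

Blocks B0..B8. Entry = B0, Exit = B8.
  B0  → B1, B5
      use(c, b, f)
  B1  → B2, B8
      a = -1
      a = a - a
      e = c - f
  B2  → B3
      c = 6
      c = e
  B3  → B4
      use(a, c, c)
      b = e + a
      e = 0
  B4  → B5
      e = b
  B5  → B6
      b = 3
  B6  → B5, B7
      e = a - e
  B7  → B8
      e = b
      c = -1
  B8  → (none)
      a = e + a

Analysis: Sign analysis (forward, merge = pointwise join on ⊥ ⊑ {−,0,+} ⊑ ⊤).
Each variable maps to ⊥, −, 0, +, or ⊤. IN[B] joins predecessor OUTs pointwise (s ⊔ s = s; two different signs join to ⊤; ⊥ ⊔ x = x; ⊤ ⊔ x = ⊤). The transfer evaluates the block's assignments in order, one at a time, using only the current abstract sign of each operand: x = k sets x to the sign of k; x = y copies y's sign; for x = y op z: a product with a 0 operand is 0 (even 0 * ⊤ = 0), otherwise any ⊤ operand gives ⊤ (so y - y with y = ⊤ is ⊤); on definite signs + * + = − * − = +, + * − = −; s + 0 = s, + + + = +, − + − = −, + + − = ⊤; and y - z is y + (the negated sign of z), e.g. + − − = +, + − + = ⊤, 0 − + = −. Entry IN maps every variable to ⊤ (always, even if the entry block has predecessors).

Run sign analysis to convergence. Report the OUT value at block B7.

Per-block solution:
  B0: | IN=(all ⊤) | OUT=(all ⊤)
  B1: | IN=(all ⊤) | OUT=(all ⊤)
  B2: | IN=(all ⊤) | OUT=(all ⊤)
  B3: | IN=(all ⊤) | OUT={e:0; rest ⊤}
  B4: | IN={e:0; rest ⊤} | OUT=(all ⊤)
  B5: | IN=(all ⊤) | OUT={b:+; rest ⊤}
  B6: | IN={b:+; rest ⊤} | OUT={b:+; rest ⊤}
  B7: | IN={b:+; rest ⊤} | OUT={b:+, c:-, e:+; rest ⊤}
  B8: | IN=(all ⊤) | OUT=(all ⊤)

Merge at B7: IN[B7] = OUT[B6] = {a: ⊤, b: +, c: ⊤, d: ⊤, e: ⊤, f: ⊤}
Applying B7's transfer function to that IN value gives OUT[B7] (row B7 above).

Answer: {a: ⊤, b: +, c: -, d: ⊤, e: +, f: ⊤}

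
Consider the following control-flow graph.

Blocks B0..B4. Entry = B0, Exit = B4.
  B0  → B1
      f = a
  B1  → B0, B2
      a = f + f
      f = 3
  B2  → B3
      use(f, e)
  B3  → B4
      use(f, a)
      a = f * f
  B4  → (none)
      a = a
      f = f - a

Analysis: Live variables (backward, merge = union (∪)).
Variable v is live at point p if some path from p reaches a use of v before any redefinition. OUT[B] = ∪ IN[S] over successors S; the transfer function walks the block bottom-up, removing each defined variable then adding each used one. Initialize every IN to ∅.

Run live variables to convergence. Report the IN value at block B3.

Per-block solution:
  B0:  IN={a, e}  OUT={e, f}
  B1:  IN={e, f}  OUT={a, e, f}
  B2:  IN={a, e, f}  OUT={a, f}
  B3:  IN={a, f}  OUT={a, f}
  B4:  IN={a, f}  OUT={}

Merge at B3: OUT[B3] = IN[B4] = {a, f}
Applying B3's transfer function to that OUT value gives IN[B3] (row B3 above).

Answer: {a, f}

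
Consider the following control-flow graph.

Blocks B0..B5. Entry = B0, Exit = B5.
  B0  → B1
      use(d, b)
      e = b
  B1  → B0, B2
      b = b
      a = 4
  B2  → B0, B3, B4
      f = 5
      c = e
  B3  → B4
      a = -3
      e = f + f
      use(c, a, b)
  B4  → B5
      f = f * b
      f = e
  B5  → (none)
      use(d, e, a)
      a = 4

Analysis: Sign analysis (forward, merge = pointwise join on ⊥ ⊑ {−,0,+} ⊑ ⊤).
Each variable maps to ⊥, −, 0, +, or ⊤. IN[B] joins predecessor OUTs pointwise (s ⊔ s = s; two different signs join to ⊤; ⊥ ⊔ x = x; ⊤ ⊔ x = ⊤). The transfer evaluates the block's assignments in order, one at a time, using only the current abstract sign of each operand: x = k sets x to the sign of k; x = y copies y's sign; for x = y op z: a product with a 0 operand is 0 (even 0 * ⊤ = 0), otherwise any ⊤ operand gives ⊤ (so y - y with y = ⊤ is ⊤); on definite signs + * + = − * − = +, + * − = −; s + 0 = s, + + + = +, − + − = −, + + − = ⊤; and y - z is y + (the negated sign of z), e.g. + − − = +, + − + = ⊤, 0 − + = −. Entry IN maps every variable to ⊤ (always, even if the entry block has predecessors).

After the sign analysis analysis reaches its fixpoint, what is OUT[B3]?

Per-block solution:
  B0:   IN=(all ⊤)   OUT=(all ⊤)
  B1:   IN=(all ⊤)   OUT={a:+; rest ⊤}
  B2:   IN={a:+; rest ⊤}   OUT={a:+, f:+; rest ⊤}
  B3:   IN={a:+, f:+; rest ⊤}   OUT={a:-, e:+, f:+; rest ⊤}
  B4:   IN={f:+; rest ⊤}   OUT=(all ⊤)
  B5:   IN=(all ⊤)   OUT={a:+; rest ⊤}

Merge at B3: IN[B3] = OUT[B2] = {a: +, b: ⊤, c: ⊤, d: ⊤, e: ⊤, f: +}
Applying B3's transfer function to that IN value gives OUT[B3] (row B3 above).

Answer: {a: -, b: ⊤, c: ⊤, d: ⊤, e: +, f: +}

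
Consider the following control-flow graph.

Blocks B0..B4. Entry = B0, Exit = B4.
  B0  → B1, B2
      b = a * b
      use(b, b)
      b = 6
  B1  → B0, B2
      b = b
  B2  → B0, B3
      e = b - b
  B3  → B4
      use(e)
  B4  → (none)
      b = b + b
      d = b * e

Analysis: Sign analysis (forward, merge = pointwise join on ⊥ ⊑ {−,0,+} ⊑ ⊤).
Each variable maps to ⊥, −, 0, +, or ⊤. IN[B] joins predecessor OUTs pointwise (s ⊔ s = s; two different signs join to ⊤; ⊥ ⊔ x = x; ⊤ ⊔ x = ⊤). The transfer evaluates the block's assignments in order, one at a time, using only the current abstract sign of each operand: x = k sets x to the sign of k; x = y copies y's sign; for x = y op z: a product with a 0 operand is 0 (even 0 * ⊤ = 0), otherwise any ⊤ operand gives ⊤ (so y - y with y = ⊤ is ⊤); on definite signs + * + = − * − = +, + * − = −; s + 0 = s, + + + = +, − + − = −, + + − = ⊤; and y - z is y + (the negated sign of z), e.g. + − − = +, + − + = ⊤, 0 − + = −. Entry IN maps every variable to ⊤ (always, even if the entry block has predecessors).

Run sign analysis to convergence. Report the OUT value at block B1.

Answer: {a: ⊤, b: +, c: ⊤, d: ⊤, e: ⊤, f: ⊤}

Working:
Fixpoint table:
  B0:   IN=(all ⊤)   OUT={b:+; rest ⊤}
  B1:   IN={b:+; rest ⊤}   OUT={b:+; rest ⊤}
  B2:   IN={b:+; rest ⊤}   OUT={b:+; rest ⊤}
  B3:   IN={b:+; rest ⊤}   OUT={b:+; rest ⊤}
  B4:   IN={b:+; rest ⊤}   OUT={b:+; rest ⊤}

Merge at B1: IN[B1] = OUT[B0] = {a: ⊤, b: +, c: ⊤, d: ⊤, e: ⊤, f: ⊤}
Applying B1's transfer function to that IN value gives OUT[B1] (row B1 above).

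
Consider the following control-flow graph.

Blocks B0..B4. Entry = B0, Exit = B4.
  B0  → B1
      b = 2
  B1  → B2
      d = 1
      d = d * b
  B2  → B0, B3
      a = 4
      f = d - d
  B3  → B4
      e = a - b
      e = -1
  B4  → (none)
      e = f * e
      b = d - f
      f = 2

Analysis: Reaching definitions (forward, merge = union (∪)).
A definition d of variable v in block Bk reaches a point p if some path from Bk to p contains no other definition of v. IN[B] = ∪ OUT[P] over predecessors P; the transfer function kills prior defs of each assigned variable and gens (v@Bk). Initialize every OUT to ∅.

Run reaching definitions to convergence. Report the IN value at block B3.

Fixpoint table:
  B0: | IN={a@B2, b@B0, d@B1, f@B2} | OUT={a@B2, b@B0, d@B1, f@B2}
  B1: | IN={a@B2, b@B0, d@B1, f@B2} | OUT={a@B2, b@B0, d@B1, f@B2}
  B2: | IN={a@B2, b@B0, d@B1, f@B2} | OUT={a@B2, b@B0, d@B1, f@B2}
  B3: | IN={a@B2, b@B0, d@B1, f@B2} | OUT={a@B2, b@B0, d@B1, e@B3, f@B2}
  B4: | IN={a@B2, b@B0, d@B1, e@B3, f@B2} | OUT={a@B2, b@B4, d@B1, e@B4, f@B4}

Merge at B3: IN[B3] = OUT[B2] = {a@B2, b@B0, d@B1, f@B2}

Answer: {a@B2, b@B0, d@B1, f@B2}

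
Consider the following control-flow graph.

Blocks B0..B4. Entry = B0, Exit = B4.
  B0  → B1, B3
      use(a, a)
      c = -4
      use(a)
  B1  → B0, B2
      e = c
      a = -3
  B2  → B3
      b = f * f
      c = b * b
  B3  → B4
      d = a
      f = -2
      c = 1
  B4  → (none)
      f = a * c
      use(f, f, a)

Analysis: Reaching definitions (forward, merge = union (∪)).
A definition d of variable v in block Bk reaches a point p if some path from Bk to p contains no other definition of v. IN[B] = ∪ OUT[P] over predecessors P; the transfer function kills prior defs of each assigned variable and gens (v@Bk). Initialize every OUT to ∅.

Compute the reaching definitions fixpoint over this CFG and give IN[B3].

Per-block solution:
  B0:  IN={a@B1, c@B0, e@B1}  OUT={a@B1, c@B0, e@B1}
  B1:  IN={a@B1, c@B0, e@B1}  OUT={a@B1, c@B0, e@B1}
  B2:  IN={a@B1, c@B0, e@B1}  OUT={a@B1, b@B2, c@B2, e@B1}
  B3:  IN={a@B1, b@B2, c@B0, c@B2, e@B1}  OUT={a@B1, b@B2, c@B3, d@B3, e@B1, f@B3}
  B4:  IN={a@B1, b@B2, c@B3, d@B3, e@B1, f@B3}  OUT={a@B1, b@B2, c@B3, d@B3, e@B1, f@B4}

Merge at B3: IN[B3] = OUT[B0] ⊔ OUT[B2] = {a@B1, b@B2, c@B0, c@B2, e@B1}

Answer: {a@B1, b@B2, c@B0, c@B2, e@B1}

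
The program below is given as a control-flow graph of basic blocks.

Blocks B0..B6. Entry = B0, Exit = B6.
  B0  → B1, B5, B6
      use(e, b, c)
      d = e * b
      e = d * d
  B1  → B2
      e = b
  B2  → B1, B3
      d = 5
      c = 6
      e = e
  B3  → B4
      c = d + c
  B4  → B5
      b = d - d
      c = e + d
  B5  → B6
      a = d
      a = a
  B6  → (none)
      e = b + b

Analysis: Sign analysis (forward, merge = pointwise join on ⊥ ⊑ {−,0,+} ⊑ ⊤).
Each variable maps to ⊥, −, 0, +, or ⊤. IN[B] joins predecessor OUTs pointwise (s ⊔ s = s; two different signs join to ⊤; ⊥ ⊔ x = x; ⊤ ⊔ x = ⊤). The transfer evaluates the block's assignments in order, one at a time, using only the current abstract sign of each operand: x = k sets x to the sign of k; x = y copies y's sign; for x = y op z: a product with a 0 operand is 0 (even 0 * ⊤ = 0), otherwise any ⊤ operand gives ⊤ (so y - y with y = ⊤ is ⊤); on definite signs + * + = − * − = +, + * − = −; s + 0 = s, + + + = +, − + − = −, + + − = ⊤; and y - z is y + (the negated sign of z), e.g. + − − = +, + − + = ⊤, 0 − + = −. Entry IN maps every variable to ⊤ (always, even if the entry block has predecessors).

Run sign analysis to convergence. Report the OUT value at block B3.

Converged values:
  B0: | IN=(all ⊤) | OUT=(all ⊤)
  B1: | IN=(all ⊤) | OUT=(all ⊤)
  B2: | IN=(all ⊤) | OUT={c:+, d:+; rest ⊤}
  B3: | IN={c:+, d:+; rest ⊤} | OUT={c:+, d:+; rest ⊤}
  B4: | IN={c:+, d:+; rest ⊤} | OUT={d:+; rest ⊤}
  B5: | IN=(all ⊤) | OUT=(all ⊤)
  B6: | IN=(all ⊤) | OUT=(all ⊤)

Merge at B3: IN[B3] = OUT[B2] = {a: ⊤, b: ⊤, c: +, d: +, e: ⊤, f: ⊤}
Applying B3's transfer function to that IN value gives OUT[B3] (row B3 above).

Answer: {a: ⊤, b: ⊤, c: +, d: +, e: ⊤, f: ⊤}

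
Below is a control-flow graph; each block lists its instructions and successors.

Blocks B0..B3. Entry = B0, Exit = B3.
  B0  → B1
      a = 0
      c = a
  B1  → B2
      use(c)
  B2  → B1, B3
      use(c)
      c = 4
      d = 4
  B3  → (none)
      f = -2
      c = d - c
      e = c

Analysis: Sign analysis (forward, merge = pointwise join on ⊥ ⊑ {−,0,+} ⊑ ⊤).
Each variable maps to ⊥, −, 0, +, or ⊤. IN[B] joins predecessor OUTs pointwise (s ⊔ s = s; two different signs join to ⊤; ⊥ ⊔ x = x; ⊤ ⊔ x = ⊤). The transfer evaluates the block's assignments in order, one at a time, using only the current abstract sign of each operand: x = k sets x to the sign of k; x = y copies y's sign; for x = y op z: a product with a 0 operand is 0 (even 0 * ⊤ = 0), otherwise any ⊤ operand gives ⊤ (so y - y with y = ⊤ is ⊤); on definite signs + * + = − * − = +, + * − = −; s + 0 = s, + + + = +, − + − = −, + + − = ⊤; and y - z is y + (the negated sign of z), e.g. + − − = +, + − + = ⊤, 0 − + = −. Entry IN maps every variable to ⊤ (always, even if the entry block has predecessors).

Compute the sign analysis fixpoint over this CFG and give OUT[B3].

Per-block solution:
  B0:  IN=(all ⊤)  OUT={a:0, c:0; rest ⊤}
  B1:  IN={a:0; rest ⊤}  OUT={a:0; rest ⊤}
  B2:  IN={a:0; rest ⊤}  OUT={a:0, c:+, d:+; rest ⊤}
  B3:  IN={a:0, c:+, d:+; rest ⊤}  OUT={a:0, d:+, f:-; rest ⊤}

Merge at B3: IN[B3] = OUT[B2] = {a: 0, b: ⊤, c: +, d: +, e: ⊤, f: ⊤}
Applying B3's transfer function to that IN value gives OUT[B3] (row B3 above).

Answer: {a: 0, b: ⊤, c: ⊤, d: +, e: ⊤, f: -}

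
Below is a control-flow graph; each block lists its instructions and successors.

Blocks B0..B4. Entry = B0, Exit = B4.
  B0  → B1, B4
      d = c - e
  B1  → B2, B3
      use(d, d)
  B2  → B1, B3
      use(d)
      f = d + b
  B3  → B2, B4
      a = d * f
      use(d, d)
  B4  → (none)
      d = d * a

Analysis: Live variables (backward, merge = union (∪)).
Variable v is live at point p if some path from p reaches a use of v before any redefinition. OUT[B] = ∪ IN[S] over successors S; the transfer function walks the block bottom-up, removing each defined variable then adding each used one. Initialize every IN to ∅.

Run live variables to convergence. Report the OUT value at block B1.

Fixpoint table:
  B0:  IN={a, b, c, e, f}  OUT={a, b, d, f}
  B1:  IN={b, d, f}  OUT={b, d, f}
  B2:  IN={b, d}  OUT={b, d, f}
  B3:  IN={b, d, f}  OUT={a, b, d}
  B4:  IN={a, d}  OUT={}

Merge at B1: OUT[B1] = IN[B2] ⊔ IN[B3] = {b, d, f}

Answer: {b, d, f}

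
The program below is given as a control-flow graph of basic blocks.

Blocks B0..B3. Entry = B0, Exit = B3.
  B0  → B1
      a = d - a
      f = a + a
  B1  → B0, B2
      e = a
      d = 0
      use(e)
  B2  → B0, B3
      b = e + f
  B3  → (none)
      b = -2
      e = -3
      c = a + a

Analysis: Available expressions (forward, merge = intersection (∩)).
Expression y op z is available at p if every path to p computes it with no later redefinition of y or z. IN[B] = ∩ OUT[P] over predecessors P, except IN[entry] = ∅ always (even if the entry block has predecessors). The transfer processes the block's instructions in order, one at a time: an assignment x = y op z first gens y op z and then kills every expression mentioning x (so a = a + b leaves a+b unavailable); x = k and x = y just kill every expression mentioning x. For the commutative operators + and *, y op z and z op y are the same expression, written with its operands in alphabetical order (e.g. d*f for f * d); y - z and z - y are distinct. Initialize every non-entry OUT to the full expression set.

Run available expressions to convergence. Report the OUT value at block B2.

Answer: {a+a, e+f}

Working:
Per-block solution:
  B0: | IN={} | OUT={a+a}
  B1: | IN={a+a} | OUT={a+a}
  B2: | IN={a+a} | OUT={a+a, e+f}
  B3: | IN={a+a, e+f} | OUT={a+a}

Merge at B2: IN[B2] = OUT[B1] = {a+a}
Applying B2's transfer function to that IN value gives OUT[B2] (row B2 above).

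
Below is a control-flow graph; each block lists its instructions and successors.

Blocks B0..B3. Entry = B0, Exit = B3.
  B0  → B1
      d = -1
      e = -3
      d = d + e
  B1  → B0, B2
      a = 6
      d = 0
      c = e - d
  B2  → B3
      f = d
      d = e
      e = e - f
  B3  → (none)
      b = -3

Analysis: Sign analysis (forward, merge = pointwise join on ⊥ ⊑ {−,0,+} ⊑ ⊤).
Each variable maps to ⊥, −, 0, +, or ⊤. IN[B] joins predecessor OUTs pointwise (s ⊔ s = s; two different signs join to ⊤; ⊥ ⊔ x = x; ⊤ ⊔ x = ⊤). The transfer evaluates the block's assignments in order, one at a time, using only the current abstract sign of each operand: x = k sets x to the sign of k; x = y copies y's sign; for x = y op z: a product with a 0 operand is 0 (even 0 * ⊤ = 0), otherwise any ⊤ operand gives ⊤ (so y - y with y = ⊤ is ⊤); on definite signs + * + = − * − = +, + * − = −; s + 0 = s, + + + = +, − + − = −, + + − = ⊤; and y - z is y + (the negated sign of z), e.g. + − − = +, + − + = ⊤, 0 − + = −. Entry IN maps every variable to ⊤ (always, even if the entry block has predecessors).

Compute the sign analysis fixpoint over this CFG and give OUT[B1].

Converged values:
  B0:  IN=(all ⊤)  OUT={d:-, e:-; rest ⊤}
  B1:  IN={d:-, e:-; rest ⊤}  OUT={a:+, c:-, d:0, e:-; rest ⊤}
  B2:  IN={a:+, c:-, d:0, e:-; rest ⊤}  OUT={a:+, c:-, d:-, e:-, f:0; rest ⊤}
  B3:  IN={a:+, c:-, d:-, e:-, f:0; rest ⊤}  OUT={a:+, b:-, c:-, d:-, e:-, f:0; rest ⊤}

Merge at B1: IN[B1] = OUT[B0] = {a: ⊤, b: ⊤, c: ⊤, d: -, e: -, f: ⊤}
Applying B1's transfer function to that IN value gives OUT[B1] (row B1 above).

Answer: {a: +, b: ⊤, c: -, d: 0, e: -, f: ⊤}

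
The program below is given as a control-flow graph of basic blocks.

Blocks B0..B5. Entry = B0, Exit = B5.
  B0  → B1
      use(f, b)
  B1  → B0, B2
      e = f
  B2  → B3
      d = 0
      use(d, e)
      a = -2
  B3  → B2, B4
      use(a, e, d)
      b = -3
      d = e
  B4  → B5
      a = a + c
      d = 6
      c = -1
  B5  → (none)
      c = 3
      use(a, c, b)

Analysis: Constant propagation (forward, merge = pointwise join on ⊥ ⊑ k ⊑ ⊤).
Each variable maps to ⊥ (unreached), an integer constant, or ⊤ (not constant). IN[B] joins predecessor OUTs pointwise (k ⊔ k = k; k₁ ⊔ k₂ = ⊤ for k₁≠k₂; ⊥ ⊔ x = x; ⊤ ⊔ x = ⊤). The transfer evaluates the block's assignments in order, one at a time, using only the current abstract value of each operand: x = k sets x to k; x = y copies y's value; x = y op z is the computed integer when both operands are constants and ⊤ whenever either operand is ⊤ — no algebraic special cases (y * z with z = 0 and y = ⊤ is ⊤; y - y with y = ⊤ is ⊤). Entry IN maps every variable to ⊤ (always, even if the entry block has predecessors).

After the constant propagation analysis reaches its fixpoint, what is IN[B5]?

Converged values:
  B0:  IN=(all ⊤)  OUT=(all ⊤)
  B1:  IN=(all ⊤)  OUT=(all ⊤)
  B2:  IN=(all ⊤)  OUT={a:-2, d:0; rest ⊤}
  B3:  IN={a:-2, d:0; rest ⊤}  OUT={a:-2, b:-3; rest ⊤}
  B4:  IN={a:-2, b:-3; rest ⊤}  OUT={b:-3, c:-1, d:6; rest ⊤}
  B5:  IN={b:-3, c:-1, d:6; rest ⊤}  OUT={b:-3, c:3, d:6; rest ⊤}

Merge at B5: IN[B5] = OUT[B4] = {a: ⊤, b: -3, c: -1, d: 6, e: ⊤, f: ⊤}

Answer: {a: ⊤, b: -3, c: -1, d: 6, e: ⊤, f: ⊤}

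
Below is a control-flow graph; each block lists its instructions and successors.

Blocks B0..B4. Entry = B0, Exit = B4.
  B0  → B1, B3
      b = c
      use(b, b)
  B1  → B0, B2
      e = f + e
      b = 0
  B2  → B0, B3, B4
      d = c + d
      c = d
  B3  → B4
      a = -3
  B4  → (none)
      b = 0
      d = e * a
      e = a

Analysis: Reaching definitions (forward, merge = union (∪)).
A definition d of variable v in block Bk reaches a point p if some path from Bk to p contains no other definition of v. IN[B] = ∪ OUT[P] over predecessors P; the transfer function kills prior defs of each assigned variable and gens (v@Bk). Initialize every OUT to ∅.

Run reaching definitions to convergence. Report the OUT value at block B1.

Answer: {b@B1, c@B2, d@B2, e@B1}

Derivation:
Fixpoint table:
  B0:  IN={b@B1, c@B2, d@B2, e@B1}  OUT={b@B0, c@B2, d@B2, e@B1}
  B1:  IN={b@B0, c@B2, d@B2, e@B1}  OUT={b@B1, c@B2, d@B2, e@B1}
  B2:  IN={b@B1, c@B2, d@B2, e@B1}  OUT={b@B1, c@B2, d@B2, e@B1}
  B3:  IN={b@B0, b@B1, c@B2, d@B2, e@B1}  OUT={a@B3, b@B0, b@B1, c@B2, d@B2, e@B1}
  B4:  IN={a@B3, b@B0, b@B1, c@B2, d@B2, e@B1}  OUT={a@B3, b@B4, c@B2, d@B4, e@B4}

Merge at B1: IN[B1] = OUT[B0] = {b@B0, c@B2, d@B2, e@B1}
Applying B1's transfer function to that IN value gives OUT[B1] (row B1 above).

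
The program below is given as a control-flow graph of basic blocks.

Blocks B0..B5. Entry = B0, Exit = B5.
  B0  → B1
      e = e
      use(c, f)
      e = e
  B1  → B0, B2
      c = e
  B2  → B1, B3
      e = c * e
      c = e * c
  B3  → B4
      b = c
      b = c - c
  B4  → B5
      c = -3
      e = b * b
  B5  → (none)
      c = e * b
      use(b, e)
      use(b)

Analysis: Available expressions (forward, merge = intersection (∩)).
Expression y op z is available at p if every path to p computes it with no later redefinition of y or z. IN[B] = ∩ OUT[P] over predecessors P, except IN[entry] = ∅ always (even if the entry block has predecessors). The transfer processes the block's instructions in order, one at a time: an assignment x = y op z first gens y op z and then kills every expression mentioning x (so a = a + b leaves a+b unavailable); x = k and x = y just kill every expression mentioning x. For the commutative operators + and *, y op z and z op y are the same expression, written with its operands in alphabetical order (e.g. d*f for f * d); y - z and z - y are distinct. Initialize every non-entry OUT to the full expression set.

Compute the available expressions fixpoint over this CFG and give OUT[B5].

Fixpoint table:
  B0:  IN={}  OUT={}
  B1:  IN={}  OUT={}
  B2:  IN={}  OUT={}
  B3:  IN={}  OUT={c-c}
  B4:  IN={c-c}  OUT={b*b}
  B5:  IN={b*b}  OUT={b*b, b*e}

Merge at B5: IN[B5] = OUT[B4] = {b*b}
Applying B5's transfer function to that IN value gives OUT[B5] (row B5 above).

Answer: {b*b, b*e}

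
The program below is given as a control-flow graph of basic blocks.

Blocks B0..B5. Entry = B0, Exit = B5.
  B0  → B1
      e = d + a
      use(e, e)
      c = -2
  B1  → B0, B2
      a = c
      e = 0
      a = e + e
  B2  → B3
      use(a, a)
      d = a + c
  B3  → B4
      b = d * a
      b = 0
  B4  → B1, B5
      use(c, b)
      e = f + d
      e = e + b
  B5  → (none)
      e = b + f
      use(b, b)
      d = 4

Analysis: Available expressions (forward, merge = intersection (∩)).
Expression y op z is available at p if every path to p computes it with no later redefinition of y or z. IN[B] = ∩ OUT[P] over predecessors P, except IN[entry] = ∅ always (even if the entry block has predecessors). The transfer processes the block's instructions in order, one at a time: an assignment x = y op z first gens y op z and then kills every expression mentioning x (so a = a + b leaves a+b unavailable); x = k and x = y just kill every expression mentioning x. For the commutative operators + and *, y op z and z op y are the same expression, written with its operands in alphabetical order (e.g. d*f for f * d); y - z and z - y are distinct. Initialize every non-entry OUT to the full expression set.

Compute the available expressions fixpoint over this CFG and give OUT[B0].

Fixpoint table:
  B0:   IN={}   OUT={a+d}
  B1:   IN={}   OUT={e+e}
  B2:   IN={e+e}   OUT={a+c, e+e}
  B3:   IN={a+c, e+e}   OUT={a*d, a+c, e+e}
  B4:   IN={a*d, a+c, e+e}   OUT={a*d, a+c, d+f}
  B5:   IN={a*d, a+c, d+f}   OUT={a+c, b+f}

Merge at B0 (entry node, so the boundary value {} is joined with the incoming edge(s)): IN[B0] = {} ∩ OUT[B1] = {}
Applying B0's transfer function to that IN value gives OUT[B0] (row B0 above).

Answer: {a+d}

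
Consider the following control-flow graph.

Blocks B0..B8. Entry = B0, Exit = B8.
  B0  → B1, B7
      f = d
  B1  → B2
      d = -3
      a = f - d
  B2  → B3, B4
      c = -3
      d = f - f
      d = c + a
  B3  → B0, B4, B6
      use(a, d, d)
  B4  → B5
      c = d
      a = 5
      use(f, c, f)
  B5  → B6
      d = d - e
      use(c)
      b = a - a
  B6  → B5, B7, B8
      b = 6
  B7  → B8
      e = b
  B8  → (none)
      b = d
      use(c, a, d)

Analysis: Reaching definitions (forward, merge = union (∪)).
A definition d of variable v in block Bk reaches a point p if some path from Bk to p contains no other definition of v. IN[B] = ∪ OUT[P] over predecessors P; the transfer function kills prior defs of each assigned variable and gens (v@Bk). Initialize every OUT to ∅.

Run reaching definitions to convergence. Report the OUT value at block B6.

Converged values:
  B0:   IN={a@B1, c@B2, d@B2, f@B0}   OUT={a@B1, c@B2, d@B2, f@B0}
  B1:   IN={a@B1, c@B2, d@B2, f@B0}   OUT={a@B1, c@B2, d@B1, f@B0}
  B2:   IN={a@B1, c@B2, d@B1, f@B0}   OUT={a@B1, c@B2, d@B2, f@B0}
  B3:   IN={a@B1, c@B2, d@B2, f@B0}   OUT={a@B1, c@B2, d@B2, f@B0}
  B4:   IN={a@B1, c@B2, d@B2, f@B0}   OUT={a@B4, c@B4, d@B2, f@B0}
  B5:   IN={a@B1, a@B4, b@B6, c@B2, c@B4, d@B2, d@B5, f@B0}   OUT={a@B1, a@B4, b@B5, c@B2, c@B4, d@B5, f@B0}
  B6:   IN={a@B1, a@B4, b@B5, c@B2, c@B4, d@B2, d@B5, f@B0}   OUT={a@B1, a@B4, b@B6, c@B2, c@B4, d@B2, d@B5, f@B0}
  B7:   IN={a@B1, a@B4, b@B6, c@B2, c@B4, d@B2, d@B5, f@B0}   OUT={a@B1, a@B4, b@B6, c@B2, c@B4, d@B2, d@B5, e@B7, f@B0}
  B8:   IN={a@B1, a@B4, b@B6, c@B2, c@B4, d@B2, d@B5, e@B7, f@B0}   OUT={a@B1, a@B4, b@B8, c@B2, c@B4, d@B2, d@B5, e@B7, f@B0}

Merge at B6: IN[B6] = OUT[B3] ⊔ OUT[B5] = {a@B1, a@B4, b@B5, c@B2, c@B4, d@B2, d@B5, f@B0}
Applying B6's transfer function to that IN value gives OUT[B6] (row B6 above).

Answer: {a@B1, a@B4, b@B6, c@B2, c@B4, d@B2, d@B5, f@B0}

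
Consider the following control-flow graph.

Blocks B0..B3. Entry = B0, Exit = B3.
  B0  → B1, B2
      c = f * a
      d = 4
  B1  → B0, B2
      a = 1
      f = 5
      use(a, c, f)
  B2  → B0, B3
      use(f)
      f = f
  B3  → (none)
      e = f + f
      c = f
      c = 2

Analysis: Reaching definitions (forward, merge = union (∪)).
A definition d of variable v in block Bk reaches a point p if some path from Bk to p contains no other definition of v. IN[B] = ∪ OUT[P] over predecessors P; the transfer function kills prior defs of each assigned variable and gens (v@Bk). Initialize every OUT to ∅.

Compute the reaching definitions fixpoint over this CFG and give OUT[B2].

Answer: {a@B1, c@B0, d@B0, f@B2}

Derivation:
Fixpoint table:
  B0: | IN={a@B1, c@B0, d@B0, f@B1, f@B2} | OUT={a@B1, c@B0, d@B0, f@B1, f@B2}
  B1: | IN={a@B1, c@B0, d@B0, f@B1, f@B2} | OUT={a@B1, c@B0, d@B0, f@B1}
  B2: | IN={a@B1, c@B0, d@B0, f@B1, f@B2} | OUT={a@B1, c@B0, d@B0, f@B2}
  B3: | IN={a@B1, c@B0, d@B0, f@B2} | OUT={a@B1, c@B3, d@B0, e@B3, f@B2}

Merge at B2: IN[B2] = OUT[B0] ⊔ OUT[B1] = {a@B1, c@B0, d@B0, f@B1, f@B2}
Applying B2's transfer function to that IN value gives OUT[B2] (row B2 above).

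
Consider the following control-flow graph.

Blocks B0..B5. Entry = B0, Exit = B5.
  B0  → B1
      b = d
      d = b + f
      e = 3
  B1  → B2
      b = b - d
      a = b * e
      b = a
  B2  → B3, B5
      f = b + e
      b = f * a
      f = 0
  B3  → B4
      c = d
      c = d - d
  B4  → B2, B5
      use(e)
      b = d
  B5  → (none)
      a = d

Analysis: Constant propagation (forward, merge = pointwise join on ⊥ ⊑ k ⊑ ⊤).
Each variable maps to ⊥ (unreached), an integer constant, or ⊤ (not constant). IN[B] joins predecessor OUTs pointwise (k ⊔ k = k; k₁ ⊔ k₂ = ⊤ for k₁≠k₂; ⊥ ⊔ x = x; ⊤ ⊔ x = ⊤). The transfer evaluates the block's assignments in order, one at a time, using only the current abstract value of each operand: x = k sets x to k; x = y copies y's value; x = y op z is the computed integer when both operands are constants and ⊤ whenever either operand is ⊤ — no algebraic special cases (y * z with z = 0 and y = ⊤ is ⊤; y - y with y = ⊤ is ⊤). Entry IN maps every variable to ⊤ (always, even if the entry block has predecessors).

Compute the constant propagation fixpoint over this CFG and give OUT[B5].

Converged values:
  B0:   IN=(all ⊤)   OUT={e:3; rest ⊤}
  B1:   IN={e:3; rest ⊤}   OUT={e:3; rest ⊤}
  B2:   IN={e:3; rest ⊤}   OUT={e:3, f:0; rest ⊤}
  B3:   IN={e:3, f:0; rest ⊤}   OUT={e:3, f:0; rest ⊤}
  B4:   IN={e:3, f:0; rest ⊤}   OUT={e:3, f:0; rest ⊤}
  B5:   IN={e:3, f:0; rest ⊤}   OUT={e:3, f:0; rest ⊤}

Merge at B5: IN[B5] = OUT[B2] ⊔ OUT[B4] = {a: ⊤, b: ⊤, c: ⊤, d: ⊤, e: 3, f: 0}
Applying B5's transfer function to that IN value gives OUT[B5] (row B5 above).

Answer: {a: ⊤, b: ⊤, c: ⊤, d: ⊤, e: 3, f: 0}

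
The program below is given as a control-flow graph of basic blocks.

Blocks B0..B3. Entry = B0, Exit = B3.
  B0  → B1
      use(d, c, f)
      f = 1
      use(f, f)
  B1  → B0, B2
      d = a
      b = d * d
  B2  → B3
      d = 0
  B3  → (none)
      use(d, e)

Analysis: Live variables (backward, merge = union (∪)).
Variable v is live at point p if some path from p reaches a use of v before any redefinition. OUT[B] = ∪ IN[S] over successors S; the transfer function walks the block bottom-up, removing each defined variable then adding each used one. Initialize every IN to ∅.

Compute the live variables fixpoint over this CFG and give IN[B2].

Per-block solution:
  B0:  IN={a, c, d, e, f}  OUT={a, c, e, f}
  B1:  IN={a, c, e, f}  OUT={a, c, d, e, f}
  B2:  IN={e}  OUT={d, e}
  B3:  IN={d, e}  OUT={}

Merge at B2: OUT[B2] = IN[B3] = {d, e}
Applying B2's transfer function to that OUT value gives IN[B2] (row B2 above).

Answer: {e}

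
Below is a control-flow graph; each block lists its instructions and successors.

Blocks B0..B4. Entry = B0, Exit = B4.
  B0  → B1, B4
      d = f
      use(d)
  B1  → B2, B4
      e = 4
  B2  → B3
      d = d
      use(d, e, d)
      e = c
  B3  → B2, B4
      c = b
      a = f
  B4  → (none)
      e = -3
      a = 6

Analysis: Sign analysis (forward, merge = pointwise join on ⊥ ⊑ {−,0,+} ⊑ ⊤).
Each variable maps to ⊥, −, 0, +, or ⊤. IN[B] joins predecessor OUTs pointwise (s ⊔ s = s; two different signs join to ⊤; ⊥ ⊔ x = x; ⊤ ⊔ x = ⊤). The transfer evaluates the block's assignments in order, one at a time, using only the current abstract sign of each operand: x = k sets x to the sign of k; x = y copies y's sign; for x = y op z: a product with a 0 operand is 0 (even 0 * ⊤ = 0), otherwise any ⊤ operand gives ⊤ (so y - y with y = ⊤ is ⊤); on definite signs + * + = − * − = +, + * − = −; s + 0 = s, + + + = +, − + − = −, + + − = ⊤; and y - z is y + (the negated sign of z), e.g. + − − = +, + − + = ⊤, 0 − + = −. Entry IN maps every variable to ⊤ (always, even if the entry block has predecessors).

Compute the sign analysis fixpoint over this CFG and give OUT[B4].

Fixpoint table:
  B0: | IN=(all ⊤) | OUT=(all ⊤)
  B1: | IN=(all ⊤) | OUT={e:+; rest ⊤}
  B2: | IN=(all ⊤) | OUT=(all ⊤)
  B3: | IN=(all ⊤) | OUT=(all ⊤)
  B4: | IN=(all ⊤) | OUT={a:+, e:-; rest ⊤}

Merge at B4: IN[B4] = OUT[B0] ⊔ OUT[B1] ⊔ OUT[B3] = {a: ⊤, b: ⊤, c: ⊤, d: ⊤, e: ⊤, f: ⊤}
Applying B4's transfer function to that IN value gives OUT[B4] (row B4 above).

Answer: {a: +, b: ⊤, c: ⊤, d: ⊤, e: -, f: ⊤}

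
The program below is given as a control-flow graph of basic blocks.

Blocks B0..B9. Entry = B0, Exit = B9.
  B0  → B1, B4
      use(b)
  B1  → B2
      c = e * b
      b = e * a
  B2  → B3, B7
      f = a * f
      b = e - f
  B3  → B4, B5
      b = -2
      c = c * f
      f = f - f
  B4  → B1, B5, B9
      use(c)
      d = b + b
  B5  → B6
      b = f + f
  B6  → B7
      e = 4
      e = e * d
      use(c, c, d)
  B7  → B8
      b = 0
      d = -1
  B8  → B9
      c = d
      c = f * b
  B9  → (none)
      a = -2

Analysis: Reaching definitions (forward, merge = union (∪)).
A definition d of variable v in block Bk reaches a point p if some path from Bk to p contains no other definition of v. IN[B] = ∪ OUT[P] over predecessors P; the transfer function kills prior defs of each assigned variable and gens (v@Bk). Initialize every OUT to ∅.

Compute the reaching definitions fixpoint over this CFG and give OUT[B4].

Converged values:
  B0:   IN={}   OUT={}
  B1:   IN={b@B3, c@B3, d@B4, f@B3}   OUT={b@B1, c@B1, d@B4, f@B3}
  B2:   IN={b@B1, c@B1, d@B4, f@B3}   OUT={b@B2, c@B1, d@B4, f@B2}
  B3:   IN={b@B2, c@B1, d@B4, f@B2}   OUT={b@B3, c@B3, d@B4, f@B3}
  B4:   IN={b@B3, c@B3, d@B4, f@B3}   OUT={b@B3, c@B3, d@B4, f@B3}
  B5:   IN={b@B3, c@B3, d@B4, f@B3}   OUT={b@B5, c@B3, d@B4, f@B3}
  B6:   IN={b@B5, c@B3, d@B4, f@B3}   OUT={b@B5, c@B3, d@B4, e@B6, f@B3}
  B7:   IN={b@B2, b@B5, c@B1, c@B3, d@B4, e@B6, f@B2, f@B3}   OUT={b@B7, c@B1, c@B3, d@B7, e@B6, f@B2, f@B3}
  B8:   IN={b@B7, c@B1, c@B3, d@B7, e@B6, f@B2, f@B3}   OUT={b@B7, c@B8, d@B7, e@B6, f@B2, f@B3}
  B9:   IN={b@B3, b@B7, c@B3, c@B8, d@B4, d@B7, e@B6, f@B2, f@B3}   OUT={a@B9, b@B3, b@B7, c@B3, c@B8, d@B4, d@B7, e@B6, f@B2, f@B3}

Merge at B4: IN[B4] = OUT[B0] ⊔ OUT[B3] = {b@B3, c@B3, d@B4, f@B3}
Applying B4's transfer function to that IN value gives OUT[B4] (row B4 above).

Answer: {b@B3, c@B3, d@B4, f@B3}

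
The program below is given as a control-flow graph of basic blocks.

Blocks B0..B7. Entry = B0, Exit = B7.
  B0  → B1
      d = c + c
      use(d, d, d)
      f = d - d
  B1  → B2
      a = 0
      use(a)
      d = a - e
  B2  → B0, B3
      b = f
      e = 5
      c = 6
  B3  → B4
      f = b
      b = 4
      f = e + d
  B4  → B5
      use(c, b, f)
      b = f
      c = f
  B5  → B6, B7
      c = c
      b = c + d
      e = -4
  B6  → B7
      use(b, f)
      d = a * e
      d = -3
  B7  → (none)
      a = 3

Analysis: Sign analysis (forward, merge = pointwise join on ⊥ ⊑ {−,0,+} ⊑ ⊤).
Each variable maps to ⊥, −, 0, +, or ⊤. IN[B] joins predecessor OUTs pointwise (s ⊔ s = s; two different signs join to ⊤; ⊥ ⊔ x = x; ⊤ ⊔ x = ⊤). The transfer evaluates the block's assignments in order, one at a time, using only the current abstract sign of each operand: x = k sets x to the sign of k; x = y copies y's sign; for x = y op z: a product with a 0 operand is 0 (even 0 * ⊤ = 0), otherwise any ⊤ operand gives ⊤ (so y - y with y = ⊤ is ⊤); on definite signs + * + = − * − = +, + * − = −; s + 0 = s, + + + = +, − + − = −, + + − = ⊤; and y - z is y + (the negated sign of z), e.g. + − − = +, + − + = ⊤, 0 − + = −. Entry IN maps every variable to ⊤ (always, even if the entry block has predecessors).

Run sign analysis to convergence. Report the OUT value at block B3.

Answer: {a: 0, b: +, c: +, d: ⊤, e: +, f: ⊤}

Derivation:
Per-block solution:
  B0: | IN=(all ⊤) | OUT=(all ⊤)
  B1: | IN=(all ⊤) | OUT={a:0; rest ⊤}
  B2: | IN={a:0; rest ⊤} | OUT={a:0, c:+, e:+; rest ⊤}
  B3: | IN={a:0, c:+, e:+; rest ⊤} | OUT={a:0, b:+, c:+, e:+; rest ⊤}
  B4: | IN={a:0, b:+, c:+, e:+; rest ⊤} | OUT={a:0, e:+; rest ⊤}
  B5: | IN={a:0, e:+; rest ⊤} | OUT={a:0, e:-; rest ⊤}
  B6: | IN={a:0, e:-; rest ⊤} | OUT={a:0, d:-, e:-; rest ⊤}
  B7: | IN={a:0, e:-; rest ⊤} | OUT={a:+, e:-; rest ⊤}

Merge at B3: IN[B3] = OUT[B2] = {a: 0, b: ⊤, c: +, d: ⊤, e: +, f: ⊤}
Applying B3's transfer function to that IN value gives OUT[B3] (row B3 above).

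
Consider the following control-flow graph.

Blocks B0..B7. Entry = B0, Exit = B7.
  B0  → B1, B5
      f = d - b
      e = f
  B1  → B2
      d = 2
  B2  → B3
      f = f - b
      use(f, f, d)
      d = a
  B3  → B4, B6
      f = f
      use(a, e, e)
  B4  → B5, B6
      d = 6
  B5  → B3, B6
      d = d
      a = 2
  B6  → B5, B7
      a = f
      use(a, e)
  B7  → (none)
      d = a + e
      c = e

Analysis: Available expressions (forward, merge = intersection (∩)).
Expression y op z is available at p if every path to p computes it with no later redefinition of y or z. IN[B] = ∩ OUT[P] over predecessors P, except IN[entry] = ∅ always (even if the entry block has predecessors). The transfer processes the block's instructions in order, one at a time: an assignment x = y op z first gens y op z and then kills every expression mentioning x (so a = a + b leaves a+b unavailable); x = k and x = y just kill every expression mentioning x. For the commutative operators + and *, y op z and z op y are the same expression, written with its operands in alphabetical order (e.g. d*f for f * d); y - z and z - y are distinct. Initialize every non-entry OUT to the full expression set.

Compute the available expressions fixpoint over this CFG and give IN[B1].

Fixpoint table:
  B0: | IN={} | OUT={d-b}
  B1: | IN={d-b} | OUT={}
  B2: | IN={} | OUT={}
  B3: | IN={} | OUT={}
  B4: | IN={} | OUT={}
  B5: | IN={} | OUT={}
  B6: | IN={} | OUT={}
  B7: | IN={} | OUT={a+e}

Merge at B1: IN[B1] = OUT[B0] = {d-b}

Answer: {d-b}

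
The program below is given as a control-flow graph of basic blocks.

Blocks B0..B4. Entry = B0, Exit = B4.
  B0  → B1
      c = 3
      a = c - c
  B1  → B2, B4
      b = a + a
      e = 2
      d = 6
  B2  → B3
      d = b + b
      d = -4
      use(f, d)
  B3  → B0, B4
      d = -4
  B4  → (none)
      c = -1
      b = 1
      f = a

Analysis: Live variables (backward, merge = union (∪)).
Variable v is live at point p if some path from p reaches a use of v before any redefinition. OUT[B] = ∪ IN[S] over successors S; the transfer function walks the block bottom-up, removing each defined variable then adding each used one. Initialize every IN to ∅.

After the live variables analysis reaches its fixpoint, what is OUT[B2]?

Answer: {a, f}

Working:
Fixpoint table:
  B0:   IN={f}   OUT={a, f}
  B1:   IN={a, f}   OUT={a, b, f}
  B2:   IN={a, b, f}   OUT={a, f}
  B3:   IN={a, f}   OUT={a, f}
  B4:   IN={a}   OUT={}

Merge at B2: OUT[B2] = IN[B3] = {a, f}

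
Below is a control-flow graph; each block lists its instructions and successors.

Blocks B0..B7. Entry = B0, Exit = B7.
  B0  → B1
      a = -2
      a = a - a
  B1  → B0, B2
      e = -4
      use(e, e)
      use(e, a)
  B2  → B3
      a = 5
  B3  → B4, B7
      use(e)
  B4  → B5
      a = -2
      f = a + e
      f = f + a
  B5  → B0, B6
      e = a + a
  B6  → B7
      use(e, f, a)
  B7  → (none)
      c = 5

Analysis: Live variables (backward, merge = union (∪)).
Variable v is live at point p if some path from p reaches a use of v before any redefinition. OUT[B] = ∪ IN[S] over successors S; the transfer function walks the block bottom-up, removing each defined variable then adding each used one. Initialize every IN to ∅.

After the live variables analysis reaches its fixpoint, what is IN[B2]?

Answer: {e}

Working:
Fixpoint table:
  B0:   IN={}   OUT={a}
  B1:   IN={a}   OUT={e}
  B2:   IN={e}   OUT={e}
  B3:   IN={e}   OUT={e}
  B4:   IN={e}   OUT={a, f}
  B5:   IN={a, f}   OUT={a, e, f}
  B6:   IN={a, e, f}   OUT={}
  B7:   IN={}   OUT={}

Merge at B2: OUT[B2] = IN[B3] = {e}
Applying B2's transfer function to that OUT value gives IN[B2] (row B2 above).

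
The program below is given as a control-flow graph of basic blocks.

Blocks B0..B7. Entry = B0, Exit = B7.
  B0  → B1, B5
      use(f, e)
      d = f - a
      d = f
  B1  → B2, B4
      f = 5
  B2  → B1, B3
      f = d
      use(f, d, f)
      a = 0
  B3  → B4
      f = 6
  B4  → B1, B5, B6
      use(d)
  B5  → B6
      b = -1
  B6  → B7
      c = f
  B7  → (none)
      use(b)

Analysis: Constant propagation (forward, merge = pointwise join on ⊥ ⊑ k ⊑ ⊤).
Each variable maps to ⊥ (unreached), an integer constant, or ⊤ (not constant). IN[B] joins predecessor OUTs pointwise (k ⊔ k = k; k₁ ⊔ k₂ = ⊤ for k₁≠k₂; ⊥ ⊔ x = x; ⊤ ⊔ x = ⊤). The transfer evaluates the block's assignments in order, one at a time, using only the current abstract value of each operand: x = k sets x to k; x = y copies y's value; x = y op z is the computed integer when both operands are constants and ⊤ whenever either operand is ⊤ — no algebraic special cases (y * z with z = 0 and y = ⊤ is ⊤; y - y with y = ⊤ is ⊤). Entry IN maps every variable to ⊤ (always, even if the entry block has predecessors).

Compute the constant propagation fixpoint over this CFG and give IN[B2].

Fixpoint table:
  B0: | IN=(all ⊤) | OUT=(all ⊤)
  B1: | IN=(all ⊤) | OUT={f:5; rest ⊤}
  B2: | IN={f:5; rest ⊤} | OUT={a:0; rest ⊤}
  B3: | IN={a:0; rest ⊤} | OUT={a:0, f:6; rest ⊤}
  B4: | IN=(all ⊤) | OUT=(all ⊤)
  B5: | IN=(all ⊤) | OUT={b:-1; rest ⊤}
  B6: | IN=(all ⊤) | OUT=(all ⊤)
  B7: | IN=(all ⊤) | OUT=(all ⊤)

Merge at B2: IN[B2] = OUT[B1] = {a: ⊤, b: ⊤, c: ⊤, d: ⊤, e: ⊤, f: 5}

Answer: {a: ⊤, b: ⊤, c: ⊤, d: ⊤, e: ⊤, f: 5}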